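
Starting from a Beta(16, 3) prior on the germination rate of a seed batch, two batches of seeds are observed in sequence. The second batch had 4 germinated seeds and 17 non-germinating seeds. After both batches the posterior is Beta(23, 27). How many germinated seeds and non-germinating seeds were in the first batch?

3 germinated seeds and 7 non-germinating seeds

Because Beta–binomial updating is additive in the counts, the combined data contributed (α_post−α_prior, β_post−β_prior) successes and failures.
Total across both batches: 23−16=7 germinated seeds, 27−3=24 non-germinating seeds.
Subtract the second batch: 7−4=3 germinated seeds and 24−17=7 non-germinating seeds.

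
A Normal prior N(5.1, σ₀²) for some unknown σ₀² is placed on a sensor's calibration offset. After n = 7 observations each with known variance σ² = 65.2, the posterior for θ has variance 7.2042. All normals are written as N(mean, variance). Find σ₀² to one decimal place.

σ₀² = 31.8

For the Normal–Normal model with known σ², precisions add: τ_n = τ₀ + n/σ².
So 1/σ₀² = 1/7.2042 − 7/65.2 = 0.138808 − 0.107362 = 0.031446.
Hence σ₀² = 1/0.031446 ≈ 31.8.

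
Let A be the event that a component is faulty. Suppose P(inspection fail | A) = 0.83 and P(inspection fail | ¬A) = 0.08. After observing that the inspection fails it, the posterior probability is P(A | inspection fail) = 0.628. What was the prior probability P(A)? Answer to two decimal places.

Bayes' rule in odds form gives O(A|E) = O(A)·[P(E|A)/P(E|¬A)], hence O(A) = O(A|E)/LR.
Posterior odds = 0.628/(1−0.628) = 1.6882. LR = 0.83/0.08 = 10.3750.
Prior odds = 1.6882/10.3750 = 0.1627, so P(A) = 0.1627/(1+0.1627) ≈ 0.14.

P(A) = 0.14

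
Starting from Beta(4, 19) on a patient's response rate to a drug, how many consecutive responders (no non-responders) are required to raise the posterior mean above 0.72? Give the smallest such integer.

k = 45

After k responders and 0 non-responders the posterior is Beta(4+k, 19), with mean (4+k)/(4+19+k).
Set (4+k)/(23+k) > 0.72 and solve: k > (0.72·23 − 4)/(1 − 0.72) = 44.857.
The smallest integer exceeding 44.857 is 45, and checking k=45: (49)/(68) = 0.7206 > 0.72.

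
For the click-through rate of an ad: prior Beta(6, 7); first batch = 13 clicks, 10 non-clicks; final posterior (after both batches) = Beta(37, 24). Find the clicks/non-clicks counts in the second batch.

18 clicks and 7 non-clicks

Sequential conjugate updates are equivalent to a single update on the pooled data, so total successes = posterior α − prior α and total failures = posterior β − prior β.
Total across both batches: 37−6=31 clicks, 24−7=17 non-clicks.
Subtract the first batch: 31−13=18 clicks and 17−10=7 non-clicks.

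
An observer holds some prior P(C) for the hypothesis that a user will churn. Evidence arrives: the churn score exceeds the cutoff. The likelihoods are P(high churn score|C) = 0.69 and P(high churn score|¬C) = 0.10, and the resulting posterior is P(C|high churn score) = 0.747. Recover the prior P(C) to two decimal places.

P(C) = 0.30

In odds form, posterior odds = prior odds × likelihood ratio, so prior odds = posterior odds ÷ LR.
Posterior odds = 0.747/(1−0.747) = 2.9526. LR = 0.69/0.10 = 6.9000.
Prior odds = 2.9526/6.9000 = 0.4279, so P(C) = 0.4279/(1+0.4279) ≈ 0.30.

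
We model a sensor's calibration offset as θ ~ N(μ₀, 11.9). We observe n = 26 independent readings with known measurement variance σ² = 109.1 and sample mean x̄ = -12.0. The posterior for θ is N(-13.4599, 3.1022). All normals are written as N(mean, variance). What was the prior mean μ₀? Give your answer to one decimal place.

μ₀ = -17.6

The posterior mean is a precision-weighted average: μ_n = (τ₀μ₀ + τ_data·x̄)/(τ₀+τ_data), with τ₀=1/σ₀² and τ_data=n/σ².
Here τ₀ = 1/11.9 = 0.084034 and τ_data = 26/109.1 = 0.238313, so τ_n = 0.322347.
Rearranging for μ₀: μ₀ = (μ_n·τ_n − τ_data·x̄)/τ₀ = (-13.4599·0.322347 − 0.238313·-12.0) / 0.084034 = -1.479002/0.084034 ≈ -17.6.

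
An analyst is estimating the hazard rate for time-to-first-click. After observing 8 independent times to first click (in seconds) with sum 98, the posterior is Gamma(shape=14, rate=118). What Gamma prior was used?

For an exponential likelihood with a Gamma(α, β) prior on the rate, n observations with total T give posterior Gamma(α+n, β+T).
So α = 14 − 8 = 6 and β = 118 − 98 = 20.

Gamma(shape=6, rate=20)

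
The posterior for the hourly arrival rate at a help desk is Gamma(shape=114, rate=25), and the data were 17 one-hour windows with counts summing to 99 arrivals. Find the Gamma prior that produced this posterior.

Gamma(shape=15, rate=8)

A Gamma(α, β) prior (rate parametrization) on a Poisson rate with n observations summing to S gives posterior Gamma(α+S, β+n).
So α = 114 − 99 = 15 and β = 25 − 17 = 8.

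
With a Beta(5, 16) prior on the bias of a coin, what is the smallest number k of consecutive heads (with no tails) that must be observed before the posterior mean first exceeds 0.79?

After k heads and 0 tails the posterior is Beta(5+k, 16), with mean (5+k)/(5+16+k).
Set (5+k)/(21+k) > 0.79 and solve: k > (0.79·21 − 5)/(1 − 0.79) = 55.190.
The smallest integer exceeding 55.190 is 56.

k = 56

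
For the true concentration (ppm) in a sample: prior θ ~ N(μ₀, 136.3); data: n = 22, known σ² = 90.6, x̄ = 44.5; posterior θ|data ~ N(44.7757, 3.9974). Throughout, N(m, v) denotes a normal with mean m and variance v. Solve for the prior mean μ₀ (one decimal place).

μ₀ = 53.9

With known observation variance, the Normal–Normal posterior has precision τ_n = τ₀ + n/σ² and mean μ_n = (τ₀μ₀ + (n/σ²)x̄)/τ_n.
Here τ₀ = 1/136.3 = 0.007337 and τ_data = 22/90.6 = 0.242826, so τ_n = 0.250163.
Rearranging for μ₀: μ₀ = (μ_n·τ_n − τ_data·x̄)/τ₀ = (44.7757·0.250163 − 0.242826·44.5) / 0.007337 = 0.395466/0.007337 ≈ 53.9.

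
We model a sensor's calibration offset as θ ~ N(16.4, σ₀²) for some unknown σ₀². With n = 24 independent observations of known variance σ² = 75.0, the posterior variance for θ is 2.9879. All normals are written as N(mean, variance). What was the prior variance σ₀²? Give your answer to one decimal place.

For the Normal–Normal model with known σ², precisions add: τ_n = τ₀ + n/σ².
So 1/σ₀² = 1/2.9879 − 24/75.0 = 0.334683 − 0.320000 = 0.014683.
Hence σ₀² = 1/0.014683 ≈ 68.1.

σ₀² = 68.1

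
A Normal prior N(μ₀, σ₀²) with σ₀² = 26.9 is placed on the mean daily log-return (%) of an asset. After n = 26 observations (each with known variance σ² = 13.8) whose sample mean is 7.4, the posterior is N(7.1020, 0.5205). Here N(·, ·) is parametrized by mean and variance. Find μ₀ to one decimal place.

The posterior mean is a precision-weighted average: μ_n = (τ₀μ₀ + τ_data·x̄)/(τ₀+τ_data), with τ₀=1/σ₀² and τ_data=n/σ².
Here τ₀ = 1/26.9 = 0.037175 and τ_data = 26/13.8 = 1.884058, so τ_n = 1.921233.
Rearranging for μ₀: μ₀ = (μ_n·τ_n − τ_data·x̄)/τ₀ = (7.1020·1.921233 − 1.884058·7.4) / 0.037175 = -0.297432/0.037175 ≈ -8.0.

μ₀ = -8.0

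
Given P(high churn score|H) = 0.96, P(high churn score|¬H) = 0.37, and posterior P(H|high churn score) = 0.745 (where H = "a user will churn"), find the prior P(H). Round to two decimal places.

Bayes' rule in odds form gives O(H|E) = O(H)·[P(E|H)/P(E|¬H)], hence O(H) = O(H|E)/LR.
Posterior odds = 0.745/(1−0.745) = 2.9216. LR = 0.96/0.37 = 2.5946.
Prior odds = 2.9216/2.5946 = 1.1260, so P(H) = 1.1260/(1+1.1260) ≈ 0.53.

P(H) = 0.53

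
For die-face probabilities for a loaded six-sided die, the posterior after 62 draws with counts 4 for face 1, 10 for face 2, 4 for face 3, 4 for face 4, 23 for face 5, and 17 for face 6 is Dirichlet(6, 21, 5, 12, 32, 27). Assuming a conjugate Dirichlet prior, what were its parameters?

For a Dirichlet(α) prior with multinomial counts c, the posterior is Dirichlet(α + c) componentwise.
Subtract each count from the matching posterior parameter: 6−4=2, 21−10=11, 5−4=1, 12−4=8, 32−23=9, 27−17=10.

Dirichlet(2, 11, 1, 8, 9, 10)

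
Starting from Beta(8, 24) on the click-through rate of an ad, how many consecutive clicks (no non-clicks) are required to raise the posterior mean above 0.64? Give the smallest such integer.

k = 35

After k clicks and 0 non-clicks the posterior is Beta(8+k, 24), with mean (8+k)/(8+24+k).
Set (8+k)/(32+k) > 0.64 and solve: k > (0.64·32 − 8)/(1 − 0.64) = 34.667.
The smallest integer exceeding 34.667 is 35, and checking k=35: (43)/(67) = 0.6418 > 0.64.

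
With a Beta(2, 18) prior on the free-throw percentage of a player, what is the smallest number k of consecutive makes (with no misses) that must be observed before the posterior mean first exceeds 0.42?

After k makes and 0 misses the posterior is Beta(2+k, 18), with mean (2+k)/(2+18+k).
Set (2+k)/(20+k) > 0.42 and solve: k > (0.42·20 − 2)/(1 − 0.42) = 11.034.
The smallest integer exceeding 11.034 is 12, and checking k=12: (14)/(32) = 0.4375 > 0.42.

k = 12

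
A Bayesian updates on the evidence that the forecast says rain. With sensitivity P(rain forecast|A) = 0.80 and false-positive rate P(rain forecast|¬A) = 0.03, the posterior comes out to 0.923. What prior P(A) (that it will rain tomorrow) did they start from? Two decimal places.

P(A) = 0.31

In odds form, posterior odds = prior odds × likelihood ratio, so prior odds = posterior odds ÷ LR.
Posterior odds = 0.923/(1−0.923) = 11.9870. LR = 0.80/0.03 = 26.6667.
Prior odds = 11.9870/26.6667 = 0.4495, so P(A) = 0.4495/(1+0.4495) ≈ 0.31.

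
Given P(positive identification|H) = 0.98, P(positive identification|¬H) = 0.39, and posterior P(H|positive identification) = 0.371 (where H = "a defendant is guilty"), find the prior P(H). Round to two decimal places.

Bayes' rule in odds form gives O(H|E) = O(H)·[P(E|H)/P(E|¬H)], hence O(H) = O(H|E)/LR.
Posterior odds = 0.371/(1−0.371) = 0.5898. LR = 0.98/0.39 = 2.5128.
Prior odds = 0.5898/2.5128 = 0.2347, so P(H) = 0.2347/(1+0.2347) ≈ 0.19.

P(H) = 0.19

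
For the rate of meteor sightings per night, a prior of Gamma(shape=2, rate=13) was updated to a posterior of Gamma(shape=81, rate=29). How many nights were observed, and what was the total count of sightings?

A Gamma(α, β) prior (rate parametrization) on a Poisson rate with n observations summing to S gives posterior Gamma(α+S, β+n).
Matching: Σxᵢ = 81 − 2 = 79 and n = 29 − 13 = 16.

n = 16 nights with total 79 sightings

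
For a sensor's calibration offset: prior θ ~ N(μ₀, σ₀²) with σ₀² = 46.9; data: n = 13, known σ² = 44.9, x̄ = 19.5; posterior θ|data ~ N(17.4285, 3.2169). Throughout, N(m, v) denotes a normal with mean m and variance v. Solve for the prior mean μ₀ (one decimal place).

μ₀ = -10.7

With known observation variance, the Normal–Normal posterior has precision τ_n = τ₀ + n/σ² and mean μ_n = (τ₀μ₀ + (n/σ²)x̄)/τ_n.
Here τ₀ = 1/46.9 = 0.021322 and τ_data = 13/44.9 = 0.289532, so τ_n = 0.310854.
Rearranging for μ₀: μ₀ = (μ_n·τ_n − τ_data·x̄)/τ₀ = (17.4285·0.310854 − 0.289532·19.5) / 0.021322 = -0.228155/0.021322 ≈ -10.7.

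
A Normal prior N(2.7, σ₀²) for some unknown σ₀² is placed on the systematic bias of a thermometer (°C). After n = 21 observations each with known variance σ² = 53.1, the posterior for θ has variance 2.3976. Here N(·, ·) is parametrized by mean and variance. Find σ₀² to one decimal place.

Posterior precision equals prior precision plus data precision: 1/σ_n² = 1/σ₀² + n/σ².
So 1/σ₀² = 1/2.3976 − 21/53.1 = 0.417084 − 0.395480 = 0.021604.
Hence σ₀² = 1/0.021604 ≈ 46.3.

σ₀² = 46.3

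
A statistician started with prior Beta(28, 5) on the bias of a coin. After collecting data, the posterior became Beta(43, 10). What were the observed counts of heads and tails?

Beta is conjugate to the binomial likelihood: posterior = Beta(α+s, β+f).
So s = 43 − 28 = 15 and f = 10 − 5 = 5.

15 heads and 5 tails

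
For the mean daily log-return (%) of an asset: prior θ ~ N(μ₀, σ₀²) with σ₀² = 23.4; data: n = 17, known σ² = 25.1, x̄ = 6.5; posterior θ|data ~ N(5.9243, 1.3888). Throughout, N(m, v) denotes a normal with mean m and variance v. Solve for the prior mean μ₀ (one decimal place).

With known observation variance, the Normal–Normal posterior has precision τ_n = τ₀ + n/σ² and mean μ_n = (τ₀μ₀ + (n/σ²)x̄)/τ_n.
Here τ₀ = 1/23.4 = 0.042735 and τ_data = 17/25.1 = 0.677291, so τ_n = 0.720026.
Rearranging for μ₀: μ₀ = (μ_n·τ_n − τ_data·x̄)/τ₀ = (5.9243·0.720026 − 0.677291·6.5) / 0.042735 = -0.136741/0.042735 ≈ -3.2.

μ₀ = -3.2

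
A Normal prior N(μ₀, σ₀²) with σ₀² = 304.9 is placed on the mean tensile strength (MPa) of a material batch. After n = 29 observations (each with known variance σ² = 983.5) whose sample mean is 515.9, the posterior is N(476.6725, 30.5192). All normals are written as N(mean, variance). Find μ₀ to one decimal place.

With known observation variance, the Normal–Normal posterior has precision τ_n = τ₀ + n/σ² and mean μ_n = (τ₀μ₀ + (n/σ²)x̄)/τ_n.
Here τ₀ = 1/304.9 = 0.003280 and τ_data = 29/983.5 = 0.029487, so τ_n = 0.032767.
Rearranging for μ₀: μ₀ = (μ_n·τ_n − τ_data·x̄)/τ₀ = (476.6725·0.032767 − 0.029487·515.9) / 0.003280 = 0.406785/0.003280 ≈ 124.0.

μ₀ = 124.0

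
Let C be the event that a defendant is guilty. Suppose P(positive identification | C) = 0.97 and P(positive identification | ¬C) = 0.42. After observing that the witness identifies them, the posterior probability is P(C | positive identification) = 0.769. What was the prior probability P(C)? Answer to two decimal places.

P(C) = 0.59

Bayes' rule in odds form gives O(C|E) = O(C)·[P(E|C)/P(E|¬C)], hence O(C) = O(C|E)/LR.
Posterior odds = 0.769/(1−0.769) = 3.3290. LR = 0.97/0.42 = 2.3095.
Prior odds = 3.3290/2.3095 = 1.4414, so P(C) = 1.4414/(1+1.4414) ≈ 0.59.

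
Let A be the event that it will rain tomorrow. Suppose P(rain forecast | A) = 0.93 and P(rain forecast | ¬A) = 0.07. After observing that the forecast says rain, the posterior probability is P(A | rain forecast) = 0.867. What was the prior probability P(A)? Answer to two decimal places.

P(A) = 0.33

In odds form, posterior odds = prior odds × likelihood ratio, so prior odds = posterior odds ÷ LR.
Posterior odds = 0.867/(1−0.867) = 6.5188. LR = 0.93/0.07 = 13.2857.
Prior odds = 6.5188/13.2857 = 0.4907, so P(A) = 0.4907/(1+0.4907) ≈ 0.33.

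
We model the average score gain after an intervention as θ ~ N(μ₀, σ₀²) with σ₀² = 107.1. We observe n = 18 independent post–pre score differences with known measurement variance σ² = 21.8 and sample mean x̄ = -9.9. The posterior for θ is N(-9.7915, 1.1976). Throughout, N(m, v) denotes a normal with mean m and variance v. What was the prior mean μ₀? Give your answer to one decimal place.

The posterior mean is a precision-weighted average: μ_n = (τ₀μ₀ + τ_data·x̄)/(τ₀+τ_data), with τ₀=1/σ₀² and τ_data=n/σ².
Here τ₀ = 1/107.1 = 0.009337 and τ_data = 18/21.8 = 0.825688, so τ_n = 0.835025.
Rearranging for μ₀: μ₀ = (μ_n·τ_n − τ_data·x̄)/τ₀ = (-9.7915·0.835025 − 0.825688·-9.9) / 0.009337 = -0.001836/0.009337 ≈ -0.2.

μ₀ = -0.2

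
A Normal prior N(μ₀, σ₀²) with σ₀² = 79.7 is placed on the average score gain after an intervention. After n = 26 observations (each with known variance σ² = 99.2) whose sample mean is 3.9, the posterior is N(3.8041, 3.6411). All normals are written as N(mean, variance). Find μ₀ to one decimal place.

μ₀ = 1.8

The posterior mean is a precision-weighted average: μ_n = (τ₀μ₀ + τ_data·x̄)/(τ₀+τ_data), with τ₀=1/σ₀² and τ_data=n/σ².
Here τ₀ = 1/79.7 = 0.012547 and τ_data = 26/99.2 = 0.262097, so τ_n = 0.274644.
Rearranging for μ₀: μ₀ = (μ_n·τ_n − τ_data·x̄)/τ₀ = (3.8041·0.274644 − 0.262097·3.9) / 0.012547 = 0.022595/0.012547 ≈ 1.8.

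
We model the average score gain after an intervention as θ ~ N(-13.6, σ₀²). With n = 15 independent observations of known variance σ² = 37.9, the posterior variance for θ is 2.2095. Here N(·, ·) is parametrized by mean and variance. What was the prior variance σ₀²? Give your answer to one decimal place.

Posterior precision equals prior precision plus data precision: 1/σ_n² = 1/σ₀² + n/σ².
So 1/σ₀² = 1/2.2095 − 15/37.9 = 0.452591 − 0.395778 = 0.056813.
Hence σ₀² = 1/0.056813 ≈ 17.6.

σ₀² = 17.6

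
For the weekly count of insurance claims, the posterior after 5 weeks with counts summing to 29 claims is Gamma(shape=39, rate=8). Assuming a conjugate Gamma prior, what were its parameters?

A Gamma(α, β) prior (rate parametrization) on a Poisson rate with n observations summing to S gives posterior Gamma(α+S, β+n).
So α = 39 − 29 = 10 and β = 8 − 5 = 3.

Gamma(shape=10, rate=3)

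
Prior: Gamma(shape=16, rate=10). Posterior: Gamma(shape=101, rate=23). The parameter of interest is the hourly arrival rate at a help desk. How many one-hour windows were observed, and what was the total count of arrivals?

n = 13 one-hour windows with total 85 arrivals

A Gamma(α, β) prior (rate parametrization) on a Poisson rate with n observations summing to S gives posterior Gamma(α+S, β+n).
Matching: Σxᵢ = 101 − 16 = 85 and n = 23 − 10 = 13.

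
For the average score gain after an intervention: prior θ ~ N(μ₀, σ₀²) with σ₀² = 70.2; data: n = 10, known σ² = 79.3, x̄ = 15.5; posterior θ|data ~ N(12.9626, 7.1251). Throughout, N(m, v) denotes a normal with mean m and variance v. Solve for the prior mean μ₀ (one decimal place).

The posterior mean is a precision-weighted average: μ_n = (τ₀μ₀ + τ_data·x̄)/(τ₀+τ_data), with τ₀=1/σ₀² and τ_data=n/σ².
Here τ₀ = 1/70.2 = 0.014245 and τ_data = 10/79.3 = 0.126103, so τ_n = 0.140348.
Rearranging for μ₀: μ₀ = (μ_n·τ_n − τ_data·x̄)/τ₀ = (12.9626·0.140348 − 0.126103·15.5) / 0.014245 = -0.135322/0.014245 ≈ -9.5.

μ₀ = -9.5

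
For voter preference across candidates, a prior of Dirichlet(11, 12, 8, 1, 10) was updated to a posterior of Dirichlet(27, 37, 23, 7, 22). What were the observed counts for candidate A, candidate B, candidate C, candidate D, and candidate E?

counts (16, 25, 15, 6, 12)

For a Dirichlet(α) prior with multinomial counts c, the posterior is Dirichlet(α + c) componentwise.
Counts are posterior − prior componentwise: 27−11=16, 37−12=25, 23−8=15, 7−1=6, 22−10=12.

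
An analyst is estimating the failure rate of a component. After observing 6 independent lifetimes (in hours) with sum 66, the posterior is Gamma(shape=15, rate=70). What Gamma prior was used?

Gamma(shape=9, rate=4)

Gamma–exponential conjugacy: posterior shape = α + n, posterior rate = β + Σtᵢ.
So α = 15 − 6 = 9 and β = 70 − 66 = 4.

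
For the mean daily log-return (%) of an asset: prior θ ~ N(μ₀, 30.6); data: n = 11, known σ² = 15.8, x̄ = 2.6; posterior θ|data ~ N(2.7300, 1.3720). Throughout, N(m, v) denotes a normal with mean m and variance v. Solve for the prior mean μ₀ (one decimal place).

μ₀ = 5.5

The posterior mean is a precision-weighted average: μ_n = (τ₀μ₀ + τ_data·x̄)/(τ₀+τ_data), with τ₀=1/σ₀² and τ_data=n/σ².
Here τ₀ = 1/30.6 = 0.032680 and τ_data = 11/15.8 = 0.696203, so τ_n = 0.728883.
Rearranging for μ₀: μ₀ = (μ_n·τ_n − τ_data·x̄)/τ₀ = (2.7300·0.728883 − 0.696203·2.6) / 0.032680 = 0.179723/0.032680 ≈ 5.5.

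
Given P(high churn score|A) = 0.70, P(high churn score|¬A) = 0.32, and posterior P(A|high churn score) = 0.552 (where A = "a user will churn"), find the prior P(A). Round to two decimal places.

In odds form, posterior odds = prior odds × likelihood ratio, so prior odds = posterior odds ÷ LR.
Posterior odds = 0.552/(1−0.552) = 1.2321. LR = 0.70/0.32 = 2.1875.
Prior odds = 1.2321/2.1875 = 0.5632, so P(A) = 0.5632/(1+0.5632) ≈ 0.36.

P(A) = 0.36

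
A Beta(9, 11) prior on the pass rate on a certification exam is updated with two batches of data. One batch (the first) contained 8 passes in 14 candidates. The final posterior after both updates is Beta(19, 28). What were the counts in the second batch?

2 passes and 11 failures

Sequential conjugate updates are equivalent to a single update on the pooled data, so total successes = posterior α − prior α and total failures = posterior β − prior β.
Total across both batches: 19−9=10 passes, 28−11=17 failures.
Subtract the first batch: 10−8=2 passes and 17−6=11 failures.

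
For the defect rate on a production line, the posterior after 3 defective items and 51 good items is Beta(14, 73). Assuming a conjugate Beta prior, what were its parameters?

Beta(11, 22)

Beta is conjugate to the binomial likelihood: posterior = Beta(a+s, b+f).
Subtract the data counts: 14−3=11, 73−51=22.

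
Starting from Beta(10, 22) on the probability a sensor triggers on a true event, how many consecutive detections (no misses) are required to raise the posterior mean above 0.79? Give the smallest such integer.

k = 73

After k detections and 0 misses the posterior is Beta(10+k, 22), with mean (10+k)/(10+22+k).
Set (10+k)/(32+k) > 0.79 and solve: k > (0.79·32 − 10)/(1 − 0.79) = 72.762.
The smallest integer exceeding 72.762 is 73, and checking k=73: (83)/(105) = 0.7905 > 0.79.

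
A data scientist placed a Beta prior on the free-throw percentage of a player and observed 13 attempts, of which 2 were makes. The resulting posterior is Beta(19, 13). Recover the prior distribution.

Beta is conjugate to the binomial likelihood: posterior = Beta(α+s, β+f).
Subtract the data counts: 19−2=17, 13−11=2.

Beta(17, 2)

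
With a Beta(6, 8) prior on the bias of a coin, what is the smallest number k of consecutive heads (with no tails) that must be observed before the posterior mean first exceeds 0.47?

k = 2

After k heads and 0 tails the posterior is Beta(6+k, 8), with mean (6+k)/(6+8+k).
Set (6+k)/(14+k) > 0.47 and solve: k > (0.47·14 − 6)/(1 − 0.47) = 1.094.
The smallest integer exceeding 1.094 is 2.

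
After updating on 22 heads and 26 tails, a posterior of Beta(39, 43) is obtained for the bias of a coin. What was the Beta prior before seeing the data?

Beta(17, 17)

A Beta(a, b) prior with s successes and f failures in binomial data gives a Beta(a+s, b+f) posterior.
Subtract the data counts: 39−22=17, 43−26=17.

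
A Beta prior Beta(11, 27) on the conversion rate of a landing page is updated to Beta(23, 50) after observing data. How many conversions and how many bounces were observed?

12 conversions and 23 bounces

A Beta(a, b) prior with s successes and f failures in binomial data gives a Beta(a+s, b+f) posterior.
So s = 23 − 11 = 12 and f = 50 − 27 = 23.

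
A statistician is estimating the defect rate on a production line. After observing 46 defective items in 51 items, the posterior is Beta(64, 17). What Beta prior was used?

Beta(18, 12)

A Beta(a, b) prior with s successes and f failures in binomial data gives a Beta(a+s, b+f) posterior.
Subtract the data counts: 64−46=18, 17−5=12.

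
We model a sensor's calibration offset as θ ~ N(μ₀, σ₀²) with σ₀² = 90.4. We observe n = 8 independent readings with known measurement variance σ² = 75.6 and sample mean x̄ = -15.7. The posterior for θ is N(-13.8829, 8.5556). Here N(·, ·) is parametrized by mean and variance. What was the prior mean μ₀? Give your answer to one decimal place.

With known observation variance, the Normal–Normal posterior has precision τ_n = τ₀ + n/σ² and mean μ_n = (τ₀μ₀ + (n/σ²)x̄)/τ_n.
Here τ₀ = 1/90.4 = 0.011062 and τ_data = 8/75.6 = 0.105820, so τ_n = 0.116882.
Rearranging for μ₀: μ₀ = (μ_n·τ_n − τ_data·x̄)/τ₀ = (-13.8829·0.116882 − 0.105820·-15.7) / 0.011062 = 0.038713/0.011062 ≈ 3.5.

μ₀ = 3.5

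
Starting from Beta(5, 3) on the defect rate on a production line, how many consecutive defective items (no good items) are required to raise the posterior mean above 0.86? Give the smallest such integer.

k = 14

After k defective items and 0 good items the posterior is Beta(5+k, 3), with mean (5+k)/(5+3+k).
Set (5+k)/(8+k) > 0.86 and solve: k > (0.86·8 − 5)/(1 − 0.86) = 13.429.
The smallest integer exceeding 13.429 is 14, and checking k=14: (19)/(22) = 0.8636 > 0.86.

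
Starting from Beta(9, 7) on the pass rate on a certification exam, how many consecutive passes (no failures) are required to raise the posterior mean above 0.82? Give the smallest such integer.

k = 23

After k passes and 0 failures the posterior is Beta(9+k, 7), with mean (9+k)/(9+7+k).
Set (9+k)/(16+k) > 0.82 and solve: k > (0.82·16 − 9)/(1 − 0.82) = 22.889.
The smallest integer exceeding 22.889 is 23, and checking k=23: (32)/(39) = 0.8205 > 0.82.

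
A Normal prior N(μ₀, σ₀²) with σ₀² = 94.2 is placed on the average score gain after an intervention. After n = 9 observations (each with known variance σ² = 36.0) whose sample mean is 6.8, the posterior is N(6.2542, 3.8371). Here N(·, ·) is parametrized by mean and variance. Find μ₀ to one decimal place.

With known observation variance, the Normal–Normal posterior has precision τ_n = τ₀ + n/σ² and mean μ_n = (τ₀μ₀ + (n/σ²)x̄)/τ_n.
Here τ₀ = 1/94.2 = 0.010616 and τ_data = 9/36.0 = 0.250000, so τ_n = 0.260616.
Rearranging for μ₀: μ₀ = (μ_n·τ_n − τ_data·x̄)/τ₀ = (6.2542·0.260616 − 0.250000·6.8) / 0.010616 = -0.070055/0.010616 ≈ -6.6.

μ₀ = -6.6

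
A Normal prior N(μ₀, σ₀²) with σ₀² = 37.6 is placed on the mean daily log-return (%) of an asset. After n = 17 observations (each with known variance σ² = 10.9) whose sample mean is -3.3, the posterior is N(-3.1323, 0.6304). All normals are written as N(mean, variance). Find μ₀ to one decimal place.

The posterior mean is a precision-weighted average: μ_n = (τ₀μ₀ + τ_data·x̄)/(τ₀+τ_data), with τ₀=1/σ₀² and τ_data=n/σ².
Here τ₀ = 1/37.6 = 0.026596 and τ_data = 17/10.9 = 1.559633, so τ_n = 1.586229.
Rearranging for μ₀: μ₀ = (μ_n·τ_n − τ_data·x̄)/τ₀ = (-3.1323·1.586229 − 1.559633·-3.3) / 0.026596 = 0.178244/0.026596 ≈ 6.7.

μ₀ = 6.7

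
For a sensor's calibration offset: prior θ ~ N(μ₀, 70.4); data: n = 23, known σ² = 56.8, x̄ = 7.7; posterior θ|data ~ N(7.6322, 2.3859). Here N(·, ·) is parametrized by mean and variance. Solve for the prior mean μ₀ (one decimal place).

μ₀ = 5.7

The posterior mean is a precision-weighted average: μ_n = (τ₀μ₀ + τ_data·x̄)/(τ₀+τ_data), with τ₀=1/σ₀² and τ_data=n/σ².
Here τ₀ = 1/70.4 = 0.014205 and τ_data = 23/56.8 = 0.404930, so τ_n = 0.419135.
Rearranging for μ₀: μ₀ = (μ_n·τ_n − τ_data·x̄)/τ₀ = (7.6322·0.419135 − 0.404930·7.7) / 0.014205 = 0.080961/0.014205 ≈ 5.7.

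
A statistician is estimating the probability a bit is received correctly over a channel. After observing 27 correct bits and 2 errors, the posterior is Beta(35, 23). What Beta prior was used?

Beta(8, 21)

A Beta(a, b) prior with s successes and f failures in binomial data gives a Beta(a+s, b+f) posterior.
So a = 35 − 27 = 8 and b = 23 − 2 = 21.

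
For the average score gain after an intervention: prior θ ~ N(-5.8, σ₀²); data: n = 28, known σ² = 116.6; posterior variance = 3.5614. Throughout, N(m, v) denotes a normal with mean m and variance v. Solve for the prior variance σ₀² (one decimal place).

Posterior precision equals prior precision plus data precision: 1/σ_n² = 1/σ₀² + n/σ².
So 1/σ₀² = 1/3.5614 − 28/116.6 = 0.280788 − 0.240137 = 0.040651.
Hence σ₀² = 1/0.040651 ≈ 24.6.

σ₀² = 24.6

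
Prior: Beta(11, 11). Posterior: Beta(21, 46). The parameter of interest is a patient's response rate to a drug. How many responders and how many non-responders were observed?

10 responders and 35 non-responders

Under Beta–binomial conjugacy the posterior parameters are (a+s, b+f).
So s = 21 − 11 = 10 and f = 46 − 11 = 35.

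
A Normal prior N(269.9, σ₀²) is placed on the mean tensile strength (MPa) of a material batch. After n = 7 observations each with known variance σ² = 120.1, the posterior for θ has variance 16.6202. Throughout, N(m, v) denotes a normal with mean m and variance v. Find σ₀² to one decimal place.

For the Normal–Normal model with known σ², precisions add: τ_n = τ₀ + n/σ².
So 1/σ₀² = 1/16.6202 − 7/120.1 = 0.060168 − 0.058285 = 0.001883.
Hence σ₀² = 1/0.001883 ≈ 531.1.

σ₀² = 531.1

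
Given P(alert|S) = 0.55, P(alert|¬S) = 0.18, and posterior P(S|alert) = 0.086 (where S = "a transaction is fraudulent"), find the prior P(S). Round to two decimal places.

In odds form, posterior odds = prior odds × likelihood ratio, so prior odds = posterior odds ÷ LR.
Posterior odds = 0.086/(1−0.086) = 0.0941. LR = 0.55/0.18 = 3.0556.
Prior odds = 0.0941/3.0556 = 0.0308, so P(S) = 0.0308/(1+0.0308) ≈ 0.03.

P(S) = 0.03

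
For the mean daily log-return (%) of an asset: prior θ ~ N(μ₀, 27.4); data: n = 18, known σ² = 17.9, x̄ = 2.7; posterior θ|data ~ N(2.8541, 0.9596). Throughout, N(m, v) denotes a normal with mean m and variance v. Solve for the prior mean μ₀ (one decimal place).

The posterior mean is a precision-weighted average: μ_n = (τ₀μ₀ + τ_data·x̄)/(τ₀+τ_data), with τ₀=1/σ₀² and τ_data=n/σ².
Here τ₀ = 1/27.4 = 0.036496 and τ_data = 18/17.9 = 1.005587, so τ_n = 1.042083.
Rearranging for μ₀: μ₀ = (μ_n·τ_n − τ_data·x̄)/τ₀ = (2.8541·1.042083 − 1.005587·2.7) / 0.036496 = 0.259124/0.036496 ≈ 7.1.

μ₀ = 7.1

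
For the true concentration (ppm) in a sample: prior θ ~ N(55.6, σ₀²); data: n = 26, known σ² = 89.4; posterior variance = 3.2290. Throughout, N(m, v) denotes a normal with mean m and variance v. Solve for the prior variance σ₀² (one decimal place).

Posterior precision equals prior precision plus data precision: 1/σ_n² = 1/σ₀² + n/σ².
So 1/σ₀² = 1/3.2290 − 26/89.4 = 0.309693 − 0.290828 = 0.018865.
Hence σ₀² = 1/0.018865 ≈ 53.0.

σ₀² = 53.0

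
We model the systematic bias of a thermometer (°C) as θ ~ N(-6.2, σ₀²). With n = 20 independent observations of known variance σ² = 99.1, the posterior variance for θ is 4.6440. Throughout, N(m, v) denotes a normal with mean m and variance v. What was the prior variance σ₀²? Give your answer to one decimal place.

For the Normal–Normal model with known σ², precisions add: τ_n = τ₀ + n/σ².
So 1/σ₀² = 1/4.6440 − 20/99.1 = 0.215332 − 0.201816 = 0.013516.
Hence σ₀² = 1/0.013516 ≈ 74.0.

σ₀² = 74.0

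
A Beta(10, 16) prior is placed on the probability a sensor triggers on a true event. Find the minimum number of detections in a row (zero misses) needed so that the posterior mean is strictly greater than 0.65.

k = 20

After k detections and 0 misses the posterior is Beta(10+k, 16), with mean (10+k)/(10+16+k).
Set (10+k)/(26+k) > 0.65 and solve: k > (0.65·26 − 10)/(1 − 0.65) = 19.714.
The smallest integer exceeding 19.714 is 20.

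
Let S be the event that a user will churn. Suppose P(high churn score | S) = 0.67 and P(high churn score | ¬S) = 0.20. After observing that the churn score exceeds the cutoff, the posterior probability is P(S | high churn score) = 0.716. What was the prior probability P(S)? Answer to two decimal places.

Bayes' rule in odds form gives O(S|E) = O(S)·[P(E|S)/P(E|¬S)], hence O(S) = O(S|E)/LR.
Posterior odds = 0.716/(1−0.716) = 2.5211. LR = 0.67/0.20 = 3.3500.
Prior odds = 2.5211/3.3500 = 0.7526, so P(S) = 0.7526/(1+0.7526) ≈ 0.43.

P(S) = 0.43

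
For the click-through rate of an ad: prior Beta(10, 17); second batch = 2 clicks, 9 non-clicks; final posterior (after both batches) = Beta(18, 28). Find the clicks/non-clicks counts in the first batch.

Because Beta–binomial updating is additive in the counts, the combined data contributed (α_post−α_prior, β_post−β_prior) successes and failures.
Total across both batches: 18−10=8 clicks, 28−17=11 non-clicks.
Subtract the second batch: 8−2=6 clicks and 11−9=2 non-clicks.

6 clicks and 2 non-clicks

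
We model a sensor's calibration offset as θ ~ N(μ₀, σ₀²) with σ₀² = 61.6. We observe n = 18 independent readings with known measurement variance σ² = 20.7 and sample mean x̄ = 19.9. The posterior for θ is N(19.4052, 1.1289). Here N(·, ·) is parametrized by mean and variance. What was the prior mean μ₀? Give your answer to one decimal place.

The posterior mean is a precision-weighted average: μ_n = (τ₀μ₀ + τ_data·x̄)/(τ₀+τ_data), with τ₀=1/σ₀² and τ_data=n/σ².
Here τ₀ = 1/61.6 = 0.016234 and τ_data = 18/20.7 = 0.869565, so τ_n = 0.885799.
Rearranging for μ₀: μ₀ = (μ_n·τ_n − τ_data·x̄)/τ₀ = (19.4052·0.885799 − 0.869565·19.9) / 0.016234 = -0.115237/0.016234 ≈ -7.1.

μ₀ = -7.1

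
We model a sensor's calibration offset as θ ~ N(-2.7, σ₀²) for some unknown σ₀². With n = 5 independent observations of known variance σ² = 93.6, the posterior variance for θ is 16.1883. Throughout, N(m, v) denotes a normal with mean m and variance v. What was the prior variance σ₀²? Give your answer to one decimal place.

Posterior precision equals prior precision plus data precision: 1/σ_n² = 1/σ₀² + n/σ².
So 1/σ₀² = 1/16.1883 − 5/93.6 = 0.061773 − 0.053419 = 0.008354.
Hence σ₀² = 1/0.008354 ≈ 119.7.

σ₀² = 119.7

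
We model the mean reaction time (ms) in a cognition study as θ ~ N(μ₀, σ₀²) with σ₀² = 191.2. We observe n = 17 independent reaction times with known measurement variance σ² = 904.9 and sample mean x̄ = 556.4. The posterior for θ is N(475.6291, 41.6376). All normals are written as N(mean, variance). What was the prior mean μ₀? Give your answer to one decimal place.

The posterior mean is a precision-weighted average: μ_n = (τ₀μ₀ + τ_data·x̄)/(τ₀+τ_data), with τ₀=1/σ₀² and τ_data=n/σ².
Here τ₀ = 1/191.2 = 0.005230 and τ_data = 17/904.9 = 0.018787, so τ_n = 0.024017.
Rearranging for μ₀: μ₀ = (μ_n·τ_n − τ_data·x̄)/τ₀ = (475.6291·0.024017 − 0.018787·556.4) / 0.005230 = 0.970097/0.005230 ≈ 185.5.

μ₀ = 185.5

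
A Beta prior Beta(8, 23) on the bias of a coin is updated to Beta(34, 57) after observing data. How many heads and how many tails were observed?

Under Beta–binomial conjugacy the posterior parameters are (α+s, β+f).
Match parameters: s=34−8=26, f=57−23=34.

26 heads and 34 tails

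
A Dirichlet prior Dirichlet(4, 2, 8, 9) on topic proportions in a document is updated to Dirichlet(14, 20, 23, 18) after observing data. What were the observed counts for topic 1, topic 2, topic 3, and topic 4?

counts (10, 18, 15, 9)

For a Dirichlet(α) prior with multinomial counts c, the posterior is Dirichlet(α + c) componentwise.
Counts are posterior − prior componentwise: 14−4=10, 20−2=18, 23−8=15, 18−9=9.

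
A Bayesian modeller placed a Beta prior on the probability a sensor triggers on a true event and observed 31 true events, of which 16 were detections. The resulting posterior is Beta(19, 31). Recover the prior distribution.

A Beta(α, β) prior with s successes and f failures in binomial data gives a Beta(α+s, β+f) posterior.
Subtract the data counts: 19−16=3, 31−15=16.

Beta(3, 16)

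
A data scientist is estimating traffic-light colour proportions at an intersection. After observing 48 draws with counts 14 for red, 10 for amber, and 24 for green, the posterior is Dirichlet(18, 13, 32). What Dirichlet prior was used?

Dirichlet(4, 3, 8)

For a Dirichlet(α) prior with multinomial counts c, the posterior is Dirichlet(α + c) componentwise.
Subtract each count from the matching posterior parameter: 18−14=4, 13−10=3, 32−24=8.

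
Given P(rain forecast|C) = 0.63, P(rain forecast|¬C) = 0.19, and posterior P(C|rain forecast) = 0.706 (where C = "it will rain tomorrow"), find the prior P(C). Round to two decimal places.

Bayes' rule in odds form gives O(C|E) = O(C)·[P(E|C)/P(E|¬C)], hence O(C) = O(C|E)/LR.
Posterior odds = 0.706/(1−0.706) = 2.4014. LR = 0.63/0.19 = 3.3158.
Prior odds = 2.4014/3.3158 = 0.7242, so P(C) = 0.7242/(1+0.7242) ≈ 0.42.

P(C) = 0.42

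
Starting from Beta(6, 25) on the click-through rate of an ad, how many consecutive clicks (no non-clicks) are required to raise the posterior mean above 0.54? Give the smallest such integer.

k = 24

After k clicks and 0 non-clicks the posterior is Beta(6+k, 25), with mean (6+k)/(6+25+k).
Set (6+k)/(31+k) > 0.54 and solve: k > (0.54·31 − 6)/(1 − 0.54) = 23.348.
The smallest integer exceeding 23.348 is 24, and checking k=24: (30)/(55) = 0.5455 > 0.54.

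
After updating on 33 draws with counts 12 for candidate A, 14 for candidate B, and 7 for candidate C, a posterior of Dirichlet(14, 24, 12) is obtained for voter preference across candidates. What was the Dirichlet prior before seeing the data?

For a Dirichlet(α) prior with multinomial counts c, the posterior is Dirichlet(α + c) componentwise.
Subtract each count from the matching posterior parameter: 14−12=2, 24−14=10, 12−7=5.

Dirichlet(2, 10, 5)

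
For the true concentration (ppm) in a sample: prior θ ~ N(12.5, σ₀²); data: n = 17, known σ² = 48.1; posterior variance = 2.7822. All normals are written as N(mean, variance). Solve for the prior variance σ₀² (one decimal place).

σ₀² = 166.7

Posterior precision equals prior precision plus data precision: 1/σ_n² = 1/σ₀² + n/σ².
So 1/σ₀² = 1/2.7822 − 17/48.1 = 0.359428 − 0.353430 = 0.005998.
Hence σ₀² = 1/0.005998 ≈ 166.7.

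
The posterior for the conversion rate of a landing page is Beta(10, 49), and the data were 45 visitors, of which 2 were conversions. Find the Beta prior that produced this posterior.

Beta(8, 6)

Under Beta–binomial conjugacy the posterior parameters are (a+s, b+f).
Subtract the data counts: 10−2=8, 49−43=6.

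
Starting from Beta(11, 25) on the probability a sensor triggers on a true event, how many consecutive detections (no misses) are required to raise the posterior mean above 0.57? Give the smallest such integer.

After k detections and 0 misses the posterior is Beta(11+k, 25), with mean (11+k)/(11+25+k).
Set (11+k)/(36+k) > 0.57 and solve: k > (0.57·36 − 11)/(1 − 0.57) = 22.140.
The smallest integer exceeding 22.140 is 23.

k = 23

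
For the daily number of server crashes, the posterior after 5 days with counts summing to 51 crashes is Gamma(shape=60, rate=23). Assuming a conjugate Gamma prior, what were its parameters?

A Gamma(α, β) prior (rate parametrization) on a Poisson rate with n observations summing to S gives posterior Gamma(α+S, β+n).
So α = 60 − 51 = 9 and β = 23 − 5 = 18.

Gamma(shape=9, rate=18)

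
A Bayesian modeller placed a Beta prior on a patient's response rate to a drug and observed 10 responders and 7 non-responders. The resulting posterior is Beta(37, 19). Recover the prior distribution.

A Beta(a, b) prior with s successes and f failures in binomial data gives a Beta(a+s, b+f) posterior.
So a = 37 − 10 = 27 and b = 19 − 7 = 12.

Beta(27, 12)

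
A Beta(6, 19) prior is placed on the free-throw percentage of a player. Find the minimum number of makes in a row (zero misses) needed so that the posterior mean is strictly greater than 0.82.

k = 81

After k makes and 0 misses the posterior is Beta(6+k, 19), with mean (6+k)/(6+19+k).
Set (6+k)/(25+k) > 0.82 and solve: k > (0.82·25 − 6)/(1 − 0.82) = 80.556.
The smallest integer exceeding 80.556 is 81, and checking k=81: (87)/(106) = 0.8208 > 0.82.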